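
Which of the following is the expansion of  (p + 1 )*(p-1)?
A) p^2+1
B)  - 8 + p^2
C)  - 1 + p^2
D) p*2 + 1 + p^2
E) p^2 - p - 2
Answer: C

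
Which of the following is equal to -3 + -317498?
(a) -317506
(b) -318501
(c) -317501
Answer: c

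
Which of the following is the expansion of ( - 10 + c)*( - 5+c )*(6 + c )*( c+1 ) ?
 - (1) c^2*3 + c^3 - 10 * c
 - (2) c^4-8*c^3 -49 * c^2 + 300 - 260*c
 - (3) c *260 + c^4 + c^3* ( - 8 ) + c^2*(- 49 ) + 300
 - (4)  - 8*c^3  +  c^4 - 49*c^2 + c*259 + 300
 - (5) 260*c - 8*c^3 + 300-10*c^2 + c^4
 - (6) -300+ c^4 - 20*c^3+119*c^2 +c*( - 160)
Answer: 3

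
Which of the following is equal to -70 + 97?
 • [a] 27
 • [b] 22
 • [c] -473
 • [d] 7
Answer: a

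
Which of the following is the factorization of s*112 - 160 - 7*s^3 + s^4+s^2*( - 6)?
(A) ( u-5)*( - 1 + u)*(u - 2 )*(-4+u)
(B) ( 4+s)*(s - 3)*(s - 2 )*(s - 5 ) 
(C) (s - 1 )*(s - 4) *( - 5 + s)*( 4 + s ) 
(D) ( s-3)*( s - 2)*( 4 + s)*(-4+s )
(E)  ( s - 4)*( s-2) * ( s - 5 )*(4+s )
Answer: E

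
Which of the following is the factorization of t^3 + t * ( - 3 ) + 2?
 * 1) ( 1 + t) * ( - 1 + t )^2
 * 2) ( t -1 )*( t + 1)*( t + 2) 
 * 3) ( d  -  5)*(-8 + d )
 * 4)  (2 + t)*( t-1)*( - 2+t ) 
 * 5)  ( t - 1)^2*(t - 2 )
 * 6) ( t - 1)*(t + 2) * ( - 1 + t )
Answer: 6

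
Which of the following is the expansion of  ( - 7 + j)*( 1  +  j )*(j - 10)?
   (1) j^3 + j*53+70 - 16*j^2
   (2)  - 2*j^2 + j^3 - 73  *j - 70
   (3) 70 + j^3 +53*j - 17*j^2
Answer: 1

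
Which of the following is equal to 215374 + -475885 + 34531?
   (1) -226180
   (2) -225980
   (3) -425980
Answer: 2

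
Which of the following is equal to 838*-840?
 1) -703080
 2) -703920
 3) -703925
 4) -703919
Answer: 2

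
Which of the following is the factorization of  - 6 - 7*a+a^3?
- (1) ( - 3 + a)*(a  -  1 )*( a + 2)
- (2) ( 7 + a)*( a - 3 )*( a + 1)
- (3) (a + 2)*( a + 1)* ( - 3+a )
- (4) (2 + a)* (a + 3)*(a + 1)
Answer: 3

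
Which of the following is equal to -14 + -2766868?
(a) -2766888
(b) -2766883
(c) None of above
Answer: c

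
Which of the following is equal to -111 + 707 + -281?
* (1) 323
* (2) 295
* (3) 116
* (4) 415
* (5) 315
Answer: 5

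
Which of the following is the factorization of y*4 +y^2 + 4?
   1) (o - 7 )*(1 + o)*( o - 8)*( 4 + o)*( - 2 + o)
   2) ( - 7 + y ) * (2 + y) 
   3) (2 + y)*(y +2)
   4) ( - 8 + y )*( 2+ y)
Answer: 3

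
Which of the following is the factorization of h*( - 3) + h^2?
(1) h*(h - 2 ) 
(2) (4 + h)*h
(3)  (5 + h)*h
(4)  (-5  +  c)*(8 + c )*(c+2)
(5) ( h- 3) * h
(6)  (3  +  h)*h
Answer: 5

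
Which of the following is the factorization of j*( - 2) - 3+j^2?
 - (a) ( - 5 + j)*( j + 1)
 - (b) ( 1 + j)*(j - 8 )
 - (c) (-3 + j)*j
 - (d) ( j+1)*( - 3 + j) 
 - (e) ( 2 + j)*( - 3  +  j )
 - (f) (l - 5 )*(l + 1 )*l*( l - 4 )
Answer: d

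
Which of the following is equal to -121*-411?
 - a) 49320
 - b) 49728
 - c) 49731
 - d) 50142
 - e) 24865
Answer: c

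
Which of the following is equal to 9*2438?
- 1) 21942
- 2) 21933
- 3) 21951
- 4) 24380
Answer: 1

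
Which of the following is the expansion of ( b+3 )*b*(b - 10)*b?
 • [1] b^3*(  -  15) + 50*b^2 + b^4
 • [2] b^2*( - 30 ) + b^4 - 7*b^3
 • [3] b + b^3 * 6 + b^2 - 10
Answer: 2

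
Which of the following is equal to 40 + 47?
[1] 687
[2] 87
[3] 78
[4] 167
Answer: 2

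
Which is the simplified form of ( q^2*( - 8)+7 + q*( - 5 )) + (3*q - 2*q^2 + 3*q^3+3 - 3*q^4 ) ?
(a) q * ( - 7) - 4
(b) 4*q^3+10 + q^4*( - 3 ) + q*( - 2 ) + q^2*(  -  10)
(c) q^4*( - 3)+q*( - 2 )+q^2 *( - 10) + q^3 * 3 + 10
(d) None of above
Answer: c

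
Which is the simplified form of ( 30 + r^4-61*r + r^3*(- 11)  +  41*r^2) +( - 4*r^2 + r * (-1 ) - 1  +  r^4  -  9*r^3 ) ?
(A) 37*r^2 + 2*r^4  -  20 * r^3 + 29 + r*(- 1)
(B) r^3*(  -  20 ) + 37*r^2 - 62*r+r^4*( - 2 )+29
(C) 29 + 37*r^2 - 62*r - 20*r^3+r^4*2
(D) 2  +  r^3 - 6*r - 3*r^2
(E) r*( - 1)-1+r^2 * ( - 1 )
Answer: C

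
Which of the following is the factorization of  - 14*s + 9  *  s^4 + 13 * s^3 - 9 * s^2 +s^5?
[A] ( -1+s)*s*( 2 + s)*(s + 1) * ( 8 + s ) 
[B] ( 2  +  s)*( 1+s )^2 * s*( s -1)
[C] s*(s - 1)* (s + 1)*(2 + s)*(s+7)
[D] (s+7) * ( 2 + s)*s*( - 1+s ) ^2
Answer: C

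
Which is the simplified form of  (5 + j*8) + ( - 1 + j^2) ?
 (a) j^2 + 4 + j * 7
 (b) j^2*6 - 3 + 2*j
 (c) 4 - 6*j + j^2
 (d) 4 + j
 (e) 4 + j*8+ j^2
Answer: e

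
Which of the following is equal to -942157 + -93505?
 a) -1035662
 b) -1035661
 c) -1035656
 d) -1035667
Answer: a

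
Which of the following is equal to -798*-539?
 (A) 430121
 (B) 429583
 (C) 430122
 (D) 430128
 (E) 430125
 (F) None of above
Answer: C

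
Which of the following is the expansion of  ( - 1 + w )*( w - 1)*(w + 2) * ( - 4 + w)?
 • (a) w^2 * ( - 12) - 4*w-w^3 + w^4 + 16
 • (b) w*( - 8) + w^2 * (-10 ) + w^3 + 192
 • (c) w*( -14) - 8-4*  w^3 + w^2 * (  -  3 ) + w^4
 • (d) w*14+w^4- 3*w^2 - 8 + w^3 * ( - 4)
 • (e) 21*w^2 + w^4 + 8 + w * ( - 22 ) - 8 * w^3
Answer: d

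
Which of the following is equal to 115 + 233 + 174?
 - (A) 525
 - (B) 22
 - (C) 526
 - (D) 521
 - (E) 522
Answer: E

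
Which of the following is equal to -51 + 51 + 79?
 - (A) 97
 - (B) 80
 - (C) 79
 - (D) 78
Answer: C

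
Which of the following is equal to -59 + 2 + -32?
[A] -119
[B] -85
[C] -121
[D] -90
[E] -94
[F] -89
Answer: F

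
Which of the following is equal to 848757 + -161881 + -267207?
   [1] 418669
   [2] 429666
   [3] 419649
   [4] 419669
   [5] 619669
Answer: 4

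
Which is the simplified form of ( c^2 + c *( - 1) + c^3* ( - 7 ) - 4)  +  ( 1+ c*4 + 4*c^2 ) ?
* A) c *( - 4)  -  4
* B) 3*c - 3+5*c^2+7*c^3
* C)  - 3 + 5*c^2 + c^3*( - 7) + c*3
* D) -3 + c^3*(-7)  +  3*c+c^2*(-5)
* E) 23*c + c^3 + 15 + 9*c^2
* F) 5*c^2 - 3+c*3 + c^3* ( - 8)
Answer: C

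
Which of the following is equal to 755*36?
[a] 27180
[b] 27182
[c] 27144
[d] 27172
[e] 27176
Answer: a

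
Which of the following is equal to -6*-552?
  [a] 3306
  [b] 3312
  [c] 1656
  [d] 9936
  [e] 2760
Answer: b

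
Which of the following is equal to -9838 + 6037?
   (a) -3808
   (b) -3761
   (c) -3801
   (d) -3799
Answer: c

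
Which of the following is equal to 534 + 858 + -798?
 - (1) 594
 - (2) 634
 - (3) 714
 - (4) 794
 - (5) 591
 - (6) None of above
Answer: 1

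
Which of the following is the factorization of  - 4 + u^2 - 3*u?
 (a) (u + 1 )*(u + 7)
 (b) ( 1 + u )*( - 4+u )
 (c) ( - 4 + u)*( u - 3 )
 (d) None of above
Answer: b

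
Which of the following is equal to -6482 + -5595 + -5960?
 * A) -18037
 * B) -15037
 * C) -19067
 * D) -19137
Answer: A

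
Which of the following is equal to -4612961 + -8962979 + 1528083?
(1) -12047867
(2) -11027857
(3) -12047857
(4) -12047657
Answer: 3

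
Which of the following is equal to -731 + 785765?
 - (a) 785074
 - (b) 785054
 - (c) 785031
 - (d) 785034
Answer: d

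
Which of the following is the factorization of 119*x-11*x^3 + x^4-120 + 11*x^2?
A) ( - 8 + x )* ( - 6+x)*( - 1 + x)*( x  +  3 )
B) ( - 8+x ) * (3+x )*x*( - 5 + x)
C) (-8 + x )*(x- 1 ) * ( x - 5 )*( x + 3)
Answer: C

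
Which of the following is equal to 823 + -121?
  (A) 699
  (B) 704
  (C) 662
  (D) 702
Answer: D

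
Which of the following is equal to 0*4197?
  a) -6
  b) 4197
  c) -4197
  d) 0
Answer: d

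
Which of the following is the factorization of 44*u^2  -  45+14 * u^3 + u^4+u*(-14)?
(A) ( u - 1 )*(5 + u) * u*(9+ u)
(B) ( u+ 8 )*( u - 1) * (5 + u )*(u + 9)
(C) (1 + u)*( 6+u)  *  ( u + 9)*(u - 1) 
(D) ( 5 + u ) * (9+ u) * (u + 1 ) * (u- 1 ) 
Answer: D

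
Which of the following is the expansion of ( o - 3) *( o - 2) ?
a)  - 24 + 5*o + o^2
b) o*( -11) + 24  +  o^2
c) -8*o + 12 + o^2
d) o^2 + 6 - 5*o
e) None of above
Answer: d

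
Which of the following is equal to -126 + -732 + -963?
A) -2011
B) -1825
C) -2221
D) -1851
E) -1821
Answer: E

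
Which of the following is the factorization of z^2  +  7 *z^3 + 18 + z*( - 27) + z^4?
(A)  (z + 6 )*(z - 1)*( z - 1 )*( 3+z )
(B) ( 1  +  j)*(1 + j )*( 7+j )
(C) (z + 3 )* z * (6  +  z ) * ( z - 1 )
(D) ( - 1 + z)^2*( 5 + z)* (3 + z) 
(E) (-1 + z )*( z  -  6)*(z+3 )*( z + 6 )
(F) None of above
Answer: A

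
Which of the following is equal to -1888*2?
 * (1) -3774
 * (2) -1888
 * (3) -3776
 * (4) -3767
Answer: 3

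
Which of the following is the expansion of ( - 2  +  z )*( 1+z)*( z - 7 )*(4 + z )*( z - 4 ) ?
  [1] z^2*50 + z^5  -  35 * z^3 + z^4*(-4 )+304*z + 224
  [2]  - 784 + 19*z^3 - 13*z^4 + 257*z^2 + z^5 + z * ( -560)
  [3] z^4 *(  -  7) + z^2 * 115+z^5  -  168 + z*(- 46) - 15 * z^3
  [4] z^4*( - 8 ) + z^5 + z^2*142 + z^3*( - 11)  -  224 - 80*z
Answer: 4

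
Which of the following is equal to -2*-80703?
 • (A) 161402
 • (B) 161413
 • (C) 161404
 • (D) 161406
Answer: D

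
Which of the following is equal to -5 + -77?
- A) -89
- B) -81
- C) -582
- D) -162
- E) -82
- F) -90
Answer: E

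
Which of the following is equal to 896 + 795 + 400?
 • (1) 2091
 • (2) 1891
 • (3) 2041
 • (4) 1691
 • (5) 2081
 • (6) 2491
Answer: 1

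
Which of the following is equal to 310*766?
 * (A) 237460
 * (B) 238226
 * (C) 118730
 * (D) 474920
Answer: A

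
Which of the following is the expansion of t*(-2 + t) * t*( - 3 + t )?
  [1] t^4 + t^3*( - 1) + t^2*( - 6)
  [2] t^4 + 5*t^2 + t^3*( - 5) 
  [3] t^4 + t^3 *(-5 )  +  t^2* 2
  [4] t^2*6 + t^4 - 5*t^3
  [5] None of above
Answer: 4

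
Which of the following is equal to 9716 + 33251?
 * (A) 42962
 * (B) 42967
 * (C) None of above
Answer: B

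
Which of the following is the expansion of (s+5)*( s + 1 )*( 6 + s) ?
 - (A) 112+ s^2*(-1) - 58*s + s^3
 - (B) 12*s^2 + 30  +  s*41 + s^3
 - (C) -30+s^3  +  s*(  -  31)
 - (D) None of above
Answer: B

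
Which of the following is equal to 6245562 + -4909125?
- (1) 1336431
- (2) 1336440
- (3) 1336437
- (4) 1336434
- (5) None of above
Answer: 3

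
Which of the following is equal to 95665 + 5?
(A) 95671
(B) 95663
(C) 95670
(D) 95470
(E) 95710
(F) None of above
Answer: C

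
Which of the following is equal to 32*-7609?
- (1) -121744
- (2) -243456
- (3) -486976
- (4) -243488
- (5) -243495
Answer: 4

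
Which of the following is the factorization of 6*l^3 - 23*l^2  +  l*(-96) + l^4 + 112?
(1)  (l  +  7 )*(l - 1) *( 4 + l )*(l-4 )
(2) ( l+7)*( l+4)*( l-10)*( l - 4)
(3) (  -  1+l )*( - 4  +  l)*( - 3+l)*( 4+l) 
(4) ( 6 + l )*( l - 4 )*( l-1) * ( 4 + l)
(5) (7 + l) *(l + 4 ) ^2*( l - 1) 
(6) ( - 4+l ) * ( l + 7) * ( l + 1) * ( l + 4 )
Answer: 1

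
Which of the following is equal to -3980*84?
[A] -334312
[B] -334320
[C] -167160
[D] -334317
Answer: B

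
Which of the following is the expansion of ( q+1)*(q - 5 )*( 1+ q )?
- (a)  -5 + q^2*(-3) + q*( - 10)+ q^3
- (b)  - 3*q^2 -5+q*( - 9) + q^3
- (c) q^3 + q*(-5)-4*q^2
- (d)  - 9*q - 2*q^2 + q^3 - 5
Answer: b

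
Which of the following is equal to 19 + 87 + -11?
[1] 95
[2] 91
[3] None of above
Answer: 1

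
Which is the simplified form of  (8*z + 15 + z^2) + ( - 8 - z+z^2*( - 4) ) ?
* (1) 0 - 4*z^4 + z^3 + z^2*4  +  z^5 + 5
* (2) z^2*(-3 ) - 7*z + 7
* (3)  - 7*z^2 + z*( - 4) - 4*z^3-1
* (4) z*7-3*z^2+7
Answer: 4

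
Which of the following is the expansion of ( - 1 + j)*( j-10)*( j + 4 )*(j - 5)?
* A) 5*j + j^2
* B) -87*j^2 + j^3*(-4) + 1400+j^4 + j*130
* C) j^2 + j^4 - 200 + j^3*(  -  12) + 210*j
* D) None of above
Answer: C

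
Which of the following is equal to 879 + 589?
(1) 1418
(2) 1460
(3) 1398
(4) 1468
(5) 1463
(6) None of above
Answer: 4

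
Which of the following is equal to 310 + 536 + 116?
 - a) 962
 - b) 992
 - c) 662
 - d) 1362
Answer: a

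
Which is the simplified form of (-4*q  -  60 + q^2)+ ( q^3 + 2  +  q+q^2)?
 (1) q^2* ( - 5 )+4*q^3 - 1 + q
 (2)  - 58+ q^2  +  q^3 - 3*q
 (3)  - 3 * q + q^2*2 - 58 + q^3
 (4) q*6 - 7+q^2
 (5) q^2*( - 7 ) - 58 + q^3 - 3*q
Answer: 3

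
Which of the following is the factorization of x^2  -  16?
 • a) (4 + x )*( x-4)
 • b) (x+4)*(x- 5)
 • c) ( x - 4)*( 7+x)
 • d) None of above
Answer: a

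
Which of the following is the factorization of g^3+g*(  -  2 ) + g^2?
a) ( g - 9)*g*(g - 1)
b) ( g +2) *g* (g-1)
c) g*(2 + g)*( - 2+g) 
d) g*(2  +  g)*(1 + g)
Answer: b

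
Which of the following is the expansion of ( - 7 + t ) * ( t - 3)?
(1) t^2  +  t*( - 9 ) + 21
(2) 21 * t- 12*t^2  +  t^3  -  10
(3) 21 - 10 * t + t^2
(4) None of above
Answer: 3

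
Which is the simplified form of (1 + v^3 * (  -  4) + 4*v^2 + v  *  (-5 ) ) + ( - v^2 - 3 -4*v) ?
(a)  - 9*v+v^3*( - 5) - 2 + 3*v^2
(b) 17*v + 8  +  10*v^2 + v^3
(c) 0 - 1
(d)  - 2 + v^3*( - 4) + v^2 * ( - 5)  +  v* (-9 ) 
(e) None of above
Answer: e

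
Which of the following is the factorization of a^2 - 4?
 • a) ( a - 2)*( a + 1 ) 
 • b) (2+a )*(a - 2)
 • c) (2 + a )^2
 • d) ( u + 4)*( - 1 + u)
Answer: b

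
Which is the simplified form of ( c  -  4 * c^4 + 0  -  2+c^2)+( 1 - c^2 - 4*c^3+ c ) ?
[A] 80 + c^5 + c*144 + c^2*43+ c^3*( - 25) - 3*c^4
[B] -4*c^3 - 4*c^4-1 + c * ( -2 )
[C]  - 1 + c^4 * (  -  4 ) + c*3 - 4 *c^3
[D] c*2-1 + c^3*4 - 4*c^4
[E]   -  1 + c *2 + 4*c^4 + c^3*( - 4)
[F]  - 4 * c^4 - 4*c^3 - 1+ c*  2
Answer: F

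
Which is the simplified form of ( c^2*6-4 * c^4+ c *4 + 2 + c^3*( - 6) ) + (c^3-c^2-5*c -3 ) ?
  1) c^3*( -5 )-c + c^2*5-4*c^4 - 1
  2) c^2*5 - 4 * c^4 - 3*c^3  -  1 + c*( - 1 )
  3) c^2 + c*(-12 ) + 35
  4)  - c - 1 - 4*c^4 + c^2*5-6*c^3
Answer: 1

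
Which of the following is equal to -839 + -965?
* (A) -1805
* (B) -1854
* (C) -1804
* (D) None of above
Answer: C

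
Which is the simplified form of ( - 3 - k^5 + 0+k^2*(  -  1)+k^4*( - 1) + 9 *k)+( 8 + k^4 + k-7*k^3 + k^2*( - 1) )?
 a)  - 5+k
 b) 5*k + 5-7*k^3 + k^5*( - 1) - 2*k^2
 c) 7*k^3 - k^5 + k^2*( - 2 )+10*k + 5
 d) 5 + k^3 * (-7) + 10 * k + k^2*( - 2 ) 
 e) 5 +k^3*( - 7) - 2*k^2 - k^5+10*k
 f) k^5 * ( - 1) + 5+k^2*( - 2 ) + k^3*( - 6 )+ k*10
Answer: e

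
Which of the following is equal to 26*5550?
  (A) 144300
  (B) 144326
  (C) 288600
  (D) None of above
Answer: A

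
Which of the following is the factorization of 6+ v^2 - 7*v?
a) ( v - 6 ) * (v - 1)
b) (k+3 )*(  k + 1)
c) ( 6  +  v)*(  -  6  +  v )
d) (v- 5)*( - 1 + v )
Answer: a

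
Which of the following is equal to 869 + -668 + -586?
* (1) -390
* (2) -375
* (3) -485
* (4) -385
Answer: 4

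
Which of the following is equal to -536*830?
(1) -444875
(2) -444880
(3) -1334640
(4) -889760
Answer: 2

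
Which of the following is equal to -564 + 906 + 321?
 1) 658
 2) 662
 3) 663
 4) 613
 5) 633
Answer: 3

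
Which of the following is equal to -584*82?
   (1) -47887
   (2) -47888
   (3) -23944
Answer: 2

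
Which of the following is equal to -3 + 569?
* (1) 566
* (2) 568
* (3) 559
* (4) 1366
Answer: 1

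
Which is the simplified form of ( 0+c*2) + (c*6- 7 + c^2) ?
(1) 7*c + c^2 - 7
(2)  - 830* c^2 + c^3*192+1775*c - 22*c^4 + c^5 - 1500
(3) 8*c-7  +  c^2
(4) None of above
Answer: 3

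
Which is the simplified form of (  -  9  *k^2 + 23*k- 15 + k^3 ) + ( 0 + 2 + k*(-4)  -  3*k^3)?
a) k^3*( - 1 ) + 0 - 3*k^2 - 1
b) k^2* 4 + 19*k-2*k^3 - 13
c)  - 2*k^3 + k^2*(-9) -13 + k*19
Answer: c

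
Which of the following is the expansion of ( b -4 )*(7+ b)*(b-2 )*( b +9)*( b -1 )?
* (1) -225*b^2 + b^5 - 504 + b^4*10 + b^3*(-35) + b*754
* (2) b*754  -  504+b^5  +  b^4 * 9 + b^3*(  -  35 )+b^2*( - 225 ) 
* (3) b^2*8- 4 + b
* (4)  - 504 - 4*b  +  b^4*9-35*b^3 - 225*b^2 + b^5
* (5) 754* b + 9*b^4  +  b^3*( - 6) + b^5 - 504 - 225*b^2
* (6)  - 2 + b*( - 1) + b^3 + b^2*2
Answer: 2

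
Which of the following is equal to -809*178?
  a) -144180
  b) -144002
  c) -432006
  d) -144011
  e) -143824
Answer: b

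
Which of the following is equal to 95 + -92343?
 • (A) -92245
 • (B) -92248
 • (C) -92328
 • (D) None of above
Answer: B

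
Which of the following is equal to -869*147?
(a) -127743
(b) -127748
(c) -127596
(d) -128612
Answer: a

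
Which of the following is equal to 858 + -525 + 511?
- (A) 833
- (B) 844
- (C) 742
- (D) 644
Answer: B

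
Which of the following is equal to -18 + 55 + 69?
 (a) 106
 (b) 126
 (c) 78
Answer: a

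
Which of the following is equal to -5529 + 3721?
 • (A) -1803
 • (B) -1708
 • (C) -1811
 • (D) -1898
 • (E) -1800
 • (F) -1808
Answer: F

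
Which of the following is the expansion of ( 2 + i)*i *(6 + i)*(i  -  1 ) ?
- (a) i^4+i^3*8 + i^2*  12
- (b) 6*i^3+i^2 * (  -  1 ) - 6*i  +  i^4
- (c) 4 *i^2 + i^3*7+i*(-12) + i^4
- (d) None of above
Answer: c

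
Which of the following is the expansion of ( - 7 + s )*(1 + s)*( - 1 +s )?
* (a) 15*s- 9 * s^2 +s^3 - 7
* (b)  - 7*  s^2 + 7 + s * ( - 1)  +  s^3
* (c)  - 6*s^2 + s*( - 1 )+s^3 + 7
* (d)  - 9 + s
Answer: b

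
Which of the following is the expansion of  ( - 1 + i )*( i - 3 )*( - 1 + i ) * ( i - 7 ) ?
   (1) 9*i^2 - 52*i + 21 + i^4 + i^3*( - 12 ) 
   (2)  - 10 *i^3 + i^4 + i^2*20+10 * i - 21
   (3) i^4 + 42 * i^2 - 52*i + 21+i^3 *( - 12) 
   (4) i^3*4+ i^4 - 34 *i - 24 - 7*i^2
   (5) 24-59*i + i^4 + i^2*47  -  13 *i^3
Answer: 3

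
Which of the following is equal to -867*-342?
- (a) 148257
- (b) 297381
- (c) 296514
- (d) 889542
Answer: c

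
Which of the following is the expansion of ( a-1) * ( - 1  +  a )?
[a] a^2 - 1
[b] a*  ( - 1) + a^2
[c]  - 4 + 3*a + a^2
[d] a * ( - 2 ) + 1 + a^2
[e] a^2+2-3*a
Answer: d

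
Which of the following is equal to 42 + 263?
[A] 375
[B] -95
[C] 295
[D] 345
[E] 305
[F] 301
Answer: E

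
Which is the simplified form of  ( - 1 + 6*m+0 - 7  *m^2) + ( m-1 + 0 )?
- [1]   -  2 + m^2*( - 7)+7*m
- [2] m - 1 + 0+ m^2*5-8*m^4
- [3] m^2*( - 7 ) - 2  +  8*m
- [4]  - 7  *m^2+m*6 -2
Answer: 1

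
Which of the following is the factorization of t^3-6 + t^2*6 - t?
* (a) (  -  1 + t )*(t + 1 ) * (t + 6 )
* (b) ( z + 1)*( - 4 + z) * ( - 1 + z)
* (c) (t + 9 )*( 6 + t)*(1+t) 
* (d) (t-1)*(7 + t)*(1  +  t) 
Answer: a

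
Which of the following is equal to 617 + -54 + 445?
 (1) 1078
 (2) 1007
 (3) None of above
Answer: 3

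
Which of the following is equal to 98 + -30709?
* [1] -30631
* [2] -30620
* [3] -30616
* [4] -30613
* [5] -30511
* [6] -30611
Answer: 6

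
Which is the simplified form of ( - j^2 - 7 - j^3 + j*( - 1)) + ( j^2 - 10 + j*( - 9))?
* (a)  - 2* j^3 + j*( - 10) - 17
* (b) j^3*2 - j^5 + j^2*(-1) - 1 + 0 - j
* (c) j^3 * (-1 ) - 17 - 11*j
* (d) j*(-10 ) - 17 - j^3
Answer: d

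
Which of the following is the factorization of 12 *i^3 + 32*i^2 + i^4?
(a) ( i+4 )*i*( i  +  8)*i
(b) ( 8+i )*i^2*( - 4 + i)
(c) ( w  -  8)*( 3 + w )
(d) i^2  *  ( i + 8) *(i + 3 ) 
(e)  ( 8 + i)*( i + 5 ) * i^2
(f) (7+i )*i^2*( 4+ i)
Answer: a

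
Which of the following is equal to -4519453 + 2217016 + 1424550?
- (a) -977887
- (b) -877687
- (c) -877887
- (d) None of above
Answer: c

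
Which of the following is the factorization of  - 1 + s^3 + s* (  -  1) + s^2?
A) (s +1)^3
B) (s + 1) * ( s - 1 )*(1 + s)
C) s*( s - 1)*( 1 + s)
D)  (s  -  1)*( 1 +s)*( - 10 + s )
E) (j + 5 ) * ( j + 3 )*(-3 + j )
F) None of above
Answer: B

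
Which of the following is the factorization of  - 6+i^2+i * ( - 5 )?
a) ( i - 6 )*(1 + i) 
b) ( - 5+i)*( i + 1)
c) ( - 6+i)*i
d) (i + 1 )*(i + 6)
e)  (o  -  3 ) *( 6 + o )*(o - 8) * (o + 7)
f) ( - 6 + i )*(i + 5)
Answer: a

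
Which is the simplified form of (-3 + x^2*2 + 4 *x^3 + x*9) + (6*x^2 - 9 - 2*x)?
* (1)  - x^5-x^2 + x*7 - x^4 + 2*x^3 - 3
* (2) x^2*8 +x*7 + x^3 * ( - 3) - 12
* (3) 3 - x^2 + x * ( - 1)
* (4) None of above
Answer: 4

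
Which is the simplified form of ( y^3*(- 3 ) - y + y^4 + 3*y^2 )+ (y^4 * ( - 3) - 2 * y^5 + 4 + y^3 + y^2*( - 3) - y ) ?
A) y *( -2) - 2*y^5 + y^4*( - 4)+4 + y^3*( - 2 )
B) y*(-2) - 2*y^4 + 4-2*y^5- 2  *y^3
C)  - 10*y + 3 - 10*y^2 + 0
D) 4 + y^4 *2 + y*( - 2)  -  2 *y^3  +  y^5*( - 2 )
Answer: B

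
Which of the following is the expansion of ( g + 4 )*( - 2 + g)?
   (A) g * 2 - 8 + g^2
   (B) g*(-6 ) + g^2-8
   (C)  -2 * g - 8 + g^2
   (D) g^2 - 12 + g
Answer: A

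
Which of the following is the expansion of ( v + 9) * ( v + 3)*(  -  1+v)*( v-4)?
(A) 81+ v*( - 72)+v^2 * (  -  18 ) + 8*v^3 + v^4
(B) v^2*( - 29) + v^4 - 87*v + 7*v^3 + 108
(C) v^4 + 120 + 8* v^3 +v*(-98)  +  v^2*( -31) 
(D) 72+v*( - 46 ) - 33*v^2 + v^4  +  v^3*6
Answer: B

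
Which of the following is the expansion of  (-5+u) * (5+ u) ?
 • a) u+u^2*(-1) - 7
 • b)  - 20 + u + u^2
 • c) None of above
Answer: c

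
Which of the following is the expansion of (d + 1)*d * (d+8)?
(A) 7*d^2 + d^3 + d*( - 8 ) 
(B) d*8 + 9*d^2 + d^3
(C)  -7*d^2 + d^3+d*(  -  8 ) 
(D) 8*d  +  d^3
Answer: B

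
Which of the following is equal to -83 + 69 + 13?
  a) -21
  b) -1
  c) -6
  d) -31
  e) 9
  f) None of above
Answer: b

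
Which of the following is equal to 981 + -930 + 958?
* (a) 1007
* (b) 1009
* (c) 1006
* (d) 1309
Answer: b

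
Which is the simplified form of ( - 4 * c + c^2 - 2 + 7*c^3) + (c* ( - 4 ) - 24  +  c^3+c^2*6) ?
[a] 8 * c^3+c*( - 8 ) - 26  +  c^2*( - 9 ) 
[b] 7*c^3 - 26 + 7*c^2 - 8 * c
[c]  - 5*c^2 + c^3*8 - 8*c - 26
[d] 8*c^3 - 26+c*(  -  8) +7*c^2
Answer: d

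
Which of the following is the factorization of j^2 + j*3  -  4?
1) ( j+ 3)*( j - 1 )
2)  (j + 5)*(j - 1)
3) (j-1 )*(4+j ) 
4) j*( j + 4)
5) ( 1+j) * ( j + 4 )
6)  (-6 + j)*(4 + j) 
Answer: 3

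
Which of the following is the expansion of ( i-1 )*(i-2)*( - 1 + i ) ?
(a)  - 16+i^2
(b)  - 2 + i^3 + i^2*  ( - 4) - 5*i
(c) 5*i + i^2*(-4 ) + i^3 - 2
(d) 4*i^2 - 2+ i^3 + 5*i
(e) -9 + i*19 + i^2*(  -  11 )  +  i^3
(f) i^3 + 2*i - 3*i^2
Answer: c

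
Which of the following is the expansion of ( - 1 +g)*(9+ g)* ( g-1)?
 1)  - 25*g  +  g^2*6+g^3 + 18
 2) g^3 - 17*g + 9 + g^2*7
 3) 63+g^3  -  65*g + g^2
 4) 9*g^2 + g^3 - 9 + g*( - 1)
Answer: 2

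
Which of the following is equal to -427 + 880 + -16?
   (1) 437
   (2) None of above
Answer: 1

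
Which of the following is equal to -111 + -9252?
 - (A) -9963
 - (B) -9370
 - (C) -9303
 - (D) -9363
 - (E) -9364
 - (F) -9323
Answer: D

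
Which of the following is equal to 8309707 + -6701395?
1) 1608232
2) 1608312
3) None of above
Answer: 2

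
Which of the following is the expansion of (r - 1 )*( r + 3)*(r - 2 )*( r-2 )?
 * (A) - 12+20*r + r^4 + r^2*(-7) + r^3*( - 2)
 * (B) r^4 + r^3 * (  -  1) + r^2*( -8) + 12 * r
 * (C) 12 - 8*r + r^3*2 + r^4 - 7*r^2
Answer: A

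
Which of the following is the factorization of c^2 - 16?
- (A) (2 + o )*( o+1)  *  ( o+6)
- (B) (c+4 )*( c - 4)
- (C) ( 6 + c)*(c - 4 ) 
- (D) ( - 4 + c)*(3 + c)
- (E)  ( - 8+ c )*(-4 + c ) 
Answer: B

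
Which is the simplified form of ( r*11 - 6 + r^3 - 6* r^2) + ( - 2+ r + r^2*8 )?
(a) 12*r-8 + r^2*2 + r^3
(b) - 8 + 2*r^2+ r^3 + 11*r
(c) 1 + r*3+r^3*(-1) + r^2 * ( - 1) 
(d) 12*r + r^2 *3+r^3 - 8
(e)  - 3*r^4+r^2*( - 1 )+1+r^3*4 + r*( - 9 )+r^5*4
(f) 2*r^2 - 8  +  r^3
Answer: a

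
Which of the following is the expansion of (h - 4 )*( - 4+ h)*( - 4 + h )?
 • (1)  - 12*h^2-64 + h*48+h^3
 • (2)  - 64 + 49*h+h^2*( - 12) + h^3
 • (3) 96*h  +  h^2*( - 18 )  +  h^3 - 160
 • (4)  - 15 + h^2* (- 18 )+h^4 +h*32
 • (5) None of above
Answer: 1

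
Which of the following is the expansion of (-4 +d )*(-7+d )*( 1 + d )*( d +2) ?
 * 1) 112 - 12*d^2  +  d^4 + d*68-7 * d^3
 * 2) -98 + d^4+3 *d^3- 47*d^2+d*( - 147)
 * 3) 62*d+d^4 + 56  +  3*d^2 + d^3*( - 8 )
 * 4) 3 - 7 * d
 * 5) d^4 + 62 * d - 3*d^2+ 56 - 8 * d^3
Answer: 5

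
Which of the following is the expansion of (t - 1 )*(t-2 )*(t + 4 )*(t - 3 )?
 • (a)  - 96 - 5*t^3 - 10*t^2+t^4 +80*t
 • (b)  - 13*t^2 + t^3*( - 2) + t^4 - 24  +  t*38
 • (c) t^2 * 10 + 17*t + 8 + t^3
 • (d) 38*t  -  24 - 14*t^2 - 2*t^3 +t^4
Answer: b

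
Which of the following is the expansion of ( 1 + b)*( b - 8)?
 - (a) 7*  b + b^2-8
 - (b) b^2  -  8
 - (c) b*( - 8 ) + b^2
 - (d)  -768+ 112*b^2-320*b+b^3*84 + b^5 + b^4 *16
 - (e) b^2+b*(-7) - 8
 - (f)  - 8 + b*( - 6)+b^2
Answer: e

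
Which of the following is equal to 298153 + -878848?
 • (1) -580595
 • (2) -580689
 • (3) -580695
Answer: 3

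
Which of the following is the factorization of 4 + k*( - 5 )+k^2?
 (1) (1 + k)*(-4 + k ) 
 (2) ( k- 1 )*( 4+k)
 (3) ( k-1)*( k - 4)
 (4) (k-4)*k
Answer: 3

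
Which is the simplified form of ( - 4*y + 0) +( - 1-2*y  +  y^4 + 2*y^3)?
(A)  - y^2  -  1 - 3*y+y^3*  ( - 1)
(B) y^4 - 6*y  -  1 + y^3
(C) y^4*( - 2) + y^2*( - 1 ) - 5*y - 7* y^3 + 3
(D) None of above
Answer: D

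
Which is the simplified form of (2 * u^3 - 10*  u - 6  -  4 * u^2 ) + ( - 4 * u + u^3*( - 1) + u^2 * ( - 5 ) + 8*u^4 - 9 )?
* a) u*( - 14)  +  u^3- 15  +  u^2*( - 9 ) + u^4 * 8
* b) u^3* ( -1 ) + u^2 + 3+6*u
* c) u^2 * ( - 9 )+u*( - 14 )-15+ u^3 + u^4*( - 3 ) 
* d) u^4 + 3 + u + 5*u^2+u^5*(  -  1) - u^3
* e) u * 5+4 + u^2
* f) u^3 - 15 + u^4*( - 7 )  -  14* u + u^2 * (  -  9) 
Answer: a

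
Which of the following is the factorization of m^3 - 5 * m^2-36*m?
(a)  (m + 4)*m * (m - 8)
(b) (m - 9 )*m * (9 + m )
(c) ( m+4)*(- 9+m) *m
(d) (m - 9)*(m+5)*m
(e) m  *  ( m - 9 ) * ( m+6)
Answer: c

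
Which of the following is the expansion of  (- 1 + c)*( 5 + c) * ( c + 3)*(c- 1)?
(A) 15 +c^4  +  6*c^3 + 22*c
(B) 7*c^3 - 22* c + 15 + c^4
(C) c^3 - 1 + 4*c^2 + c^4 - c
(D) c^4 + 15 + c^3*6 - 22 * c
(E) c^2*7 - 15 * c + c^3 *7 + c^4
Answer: D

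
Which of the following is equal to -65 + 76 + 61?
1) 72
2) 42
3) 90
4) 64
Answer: 1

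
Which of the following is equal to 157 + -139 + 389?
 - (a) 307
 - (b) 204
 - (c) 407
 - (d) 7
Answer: c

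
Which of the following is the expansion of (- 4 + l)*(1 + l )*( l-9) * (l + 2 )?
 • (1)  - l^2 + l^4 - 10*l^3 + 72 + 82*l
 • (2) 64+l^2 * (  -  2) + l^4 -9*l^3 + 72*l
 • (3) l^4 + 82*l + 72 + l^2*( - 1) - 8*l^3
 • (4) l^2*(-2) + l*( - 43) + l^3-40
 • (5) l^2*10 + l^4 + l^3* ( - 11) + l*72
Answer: 1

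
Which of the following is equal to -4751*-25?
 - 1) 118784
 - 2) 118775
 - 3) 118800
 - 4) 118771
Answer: 2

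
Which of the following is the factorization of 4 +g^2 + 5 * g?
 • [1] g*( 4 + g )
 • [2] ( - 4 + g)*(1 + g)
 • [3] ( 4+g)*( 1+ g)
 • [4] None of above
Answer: 3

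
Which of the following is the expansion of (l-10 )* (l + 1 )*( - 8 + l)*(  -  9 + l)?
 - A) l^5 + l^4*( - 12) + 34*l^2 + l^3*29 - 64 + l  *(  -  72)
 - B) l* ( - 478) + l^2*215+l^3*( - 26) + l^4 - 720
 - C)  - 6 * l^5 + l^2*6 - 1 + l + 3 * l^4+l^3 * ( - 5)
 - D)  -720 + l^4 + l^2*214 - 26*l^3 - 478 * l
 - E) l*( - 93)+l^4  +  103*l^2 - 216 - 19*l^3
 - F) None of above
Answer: B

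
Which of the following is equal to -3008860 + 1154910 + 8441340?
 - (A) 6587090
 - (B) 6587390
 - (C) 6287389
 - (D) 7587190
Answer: B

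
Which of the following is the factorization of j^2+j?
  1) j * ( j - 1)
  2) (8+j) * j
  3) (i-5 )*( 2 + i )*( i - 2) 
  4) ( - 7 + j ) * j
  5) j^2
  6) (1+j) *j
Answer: 6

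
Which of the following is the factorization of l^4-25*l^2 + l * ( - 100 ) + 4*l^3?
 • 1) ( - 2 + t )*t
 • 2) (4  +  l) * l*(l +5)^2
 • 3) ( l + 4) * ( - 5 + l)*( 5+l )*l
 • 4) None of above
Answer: 3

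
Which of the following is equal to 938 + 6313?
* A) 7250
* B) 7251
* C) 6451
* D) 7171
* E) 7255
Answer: B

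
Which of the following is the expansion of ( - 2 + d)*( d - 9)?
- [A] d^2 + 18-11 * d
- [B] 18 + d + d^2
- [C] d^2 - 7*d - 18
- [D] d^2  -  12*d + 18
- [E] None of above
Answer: A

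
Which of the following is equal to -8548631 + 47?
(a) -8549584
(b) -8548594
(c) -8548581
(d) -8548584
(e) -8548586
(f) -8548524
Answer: d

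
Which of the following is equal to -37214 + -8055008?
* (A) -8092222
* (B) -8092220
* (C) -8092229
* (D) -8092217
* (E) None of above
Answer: A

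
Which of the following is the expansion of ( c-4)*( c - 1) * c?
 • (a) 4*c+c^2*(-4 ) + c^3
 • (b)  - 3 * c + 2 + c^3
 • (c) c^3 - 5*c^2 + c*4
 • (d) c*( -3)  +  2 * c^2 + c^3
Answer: c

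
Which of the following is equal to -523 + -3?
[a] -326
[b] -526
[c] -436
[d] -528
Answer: b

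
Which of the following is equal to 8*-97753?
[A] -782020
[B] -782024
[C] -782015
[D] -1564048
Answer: B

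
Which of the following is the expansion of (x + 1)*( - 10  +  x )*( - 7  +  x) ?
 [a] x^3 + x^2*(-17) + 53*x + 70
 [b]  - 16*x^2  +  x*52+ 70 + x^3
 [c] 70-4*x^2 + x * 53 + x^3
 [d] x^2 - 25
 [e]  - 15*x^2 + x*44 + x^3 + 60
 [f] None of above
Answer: f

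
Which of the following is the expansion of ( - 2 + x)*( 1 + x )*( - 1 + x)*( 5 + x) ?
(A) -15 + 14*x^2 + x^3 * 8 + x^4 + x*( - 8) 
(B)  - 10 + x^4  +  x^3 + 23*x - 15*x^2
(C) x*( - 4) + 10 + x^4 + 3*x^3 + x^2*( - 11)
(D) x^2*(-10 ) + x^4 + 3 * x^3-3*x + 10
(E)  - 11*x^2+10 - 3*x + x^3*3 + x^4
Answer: E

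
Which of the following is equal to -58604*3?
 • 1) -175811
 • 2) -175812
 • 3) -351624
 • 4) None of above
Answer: 2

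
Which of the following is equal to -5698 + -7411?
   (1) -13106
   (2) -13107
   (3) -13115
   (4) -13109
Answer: 4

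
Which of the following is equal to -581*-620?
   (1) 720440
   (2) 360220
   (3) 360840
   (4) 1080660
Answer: 2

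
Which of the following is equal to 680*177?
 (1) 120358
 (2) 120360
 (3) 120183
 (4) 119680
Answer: 2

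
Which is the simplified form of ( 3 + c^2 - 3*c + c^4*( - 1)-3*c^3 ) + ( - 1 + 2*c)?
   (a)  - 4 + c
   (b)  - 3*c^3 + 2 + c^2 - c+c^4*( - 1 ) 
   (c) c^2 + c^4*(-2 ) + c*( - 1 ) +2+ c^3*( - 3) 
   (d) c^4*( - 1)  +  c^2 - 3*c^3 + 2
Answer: b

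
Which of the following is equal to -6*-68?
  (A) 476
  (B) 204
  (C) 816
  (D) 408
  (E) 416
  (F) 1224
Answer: D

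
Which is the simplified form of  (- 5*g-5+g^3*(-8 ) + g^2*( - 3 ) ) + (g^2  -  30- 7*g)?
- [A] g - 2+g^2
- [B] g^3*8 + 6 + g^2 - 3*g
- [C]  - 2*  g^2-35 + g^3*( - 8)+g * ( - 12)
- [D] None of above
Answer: C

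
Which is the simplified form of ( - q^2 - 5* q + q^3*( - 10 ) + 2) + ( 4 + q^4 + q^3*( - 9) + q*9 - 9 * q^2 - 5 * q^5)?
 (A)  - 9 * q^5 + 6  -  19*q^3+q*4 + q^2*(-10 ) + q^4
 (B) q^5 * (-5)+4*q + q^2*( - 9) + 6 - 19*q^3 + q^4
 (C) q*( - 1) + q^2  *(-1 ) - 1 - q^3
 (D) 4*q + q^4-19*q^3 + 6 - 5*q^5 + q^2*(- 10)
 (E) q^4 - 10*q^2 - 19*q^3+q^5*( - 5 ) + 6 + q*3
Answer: D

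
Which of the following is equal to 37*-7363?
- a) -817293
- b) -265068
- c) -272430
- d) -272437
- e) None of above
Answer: e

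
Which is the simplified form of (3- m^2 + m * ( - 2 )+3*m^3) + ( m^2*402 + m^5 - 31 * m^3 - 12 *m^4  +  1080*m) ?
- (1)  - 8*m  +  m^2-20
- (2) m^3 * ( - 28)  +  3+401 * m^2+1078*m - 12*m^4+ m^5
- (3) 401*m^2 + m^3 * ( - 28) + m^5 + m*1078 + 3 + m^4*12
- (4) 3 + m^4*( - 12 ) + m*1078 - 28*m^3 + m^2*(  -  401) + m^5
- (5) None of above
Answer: 2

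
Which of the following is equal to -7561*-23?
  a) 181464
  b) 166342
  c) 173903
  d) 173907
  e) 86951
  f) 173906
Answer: c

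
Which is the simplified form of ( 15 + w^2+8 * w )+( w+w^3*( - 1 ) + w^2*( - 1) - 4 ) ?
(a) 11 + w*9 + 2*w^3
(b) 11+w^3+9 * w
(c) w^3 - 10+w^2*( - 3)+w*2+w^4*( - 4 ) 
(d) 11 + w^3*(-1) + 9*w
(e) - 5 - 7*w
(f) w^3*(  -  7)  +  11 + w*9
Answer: d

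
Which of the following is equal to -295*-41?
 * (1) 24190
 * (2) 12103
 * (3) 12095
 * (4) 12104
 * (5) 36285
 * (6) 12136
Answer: 3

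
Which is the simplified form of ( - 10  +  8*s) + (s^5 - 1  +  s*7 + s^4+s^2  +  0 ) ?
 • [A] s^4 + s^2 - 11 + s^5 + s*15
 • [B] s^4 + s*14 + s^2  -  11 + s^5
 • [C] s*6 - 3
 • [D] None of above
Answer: A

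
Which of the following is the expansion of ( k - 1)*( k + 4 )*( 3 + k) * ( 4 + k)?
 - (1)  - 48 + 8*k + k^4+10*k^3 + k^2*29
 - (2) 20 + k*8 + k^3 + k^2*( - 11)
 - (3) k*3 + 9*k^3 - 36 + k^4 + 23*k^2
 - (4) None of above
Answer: 1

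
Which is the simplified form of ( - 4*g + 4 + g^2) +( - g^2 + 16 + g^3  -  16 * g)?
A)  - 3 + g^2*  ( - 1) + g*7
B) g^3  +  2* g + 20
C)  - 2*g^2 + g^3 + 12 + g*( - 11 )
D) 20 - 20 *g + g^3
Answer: D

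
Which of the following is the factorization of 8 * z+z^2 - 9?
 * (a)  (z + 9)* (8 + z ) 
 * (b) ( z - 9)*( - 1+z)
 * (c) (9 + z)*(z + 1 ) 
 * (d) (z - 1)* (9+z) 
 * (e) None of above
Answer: d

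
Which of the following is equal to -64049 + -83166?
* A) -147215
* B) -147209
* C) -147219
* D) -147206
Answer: A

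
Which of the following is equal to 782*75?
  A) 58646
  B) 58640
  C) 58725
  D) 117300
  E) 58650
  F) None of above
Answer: E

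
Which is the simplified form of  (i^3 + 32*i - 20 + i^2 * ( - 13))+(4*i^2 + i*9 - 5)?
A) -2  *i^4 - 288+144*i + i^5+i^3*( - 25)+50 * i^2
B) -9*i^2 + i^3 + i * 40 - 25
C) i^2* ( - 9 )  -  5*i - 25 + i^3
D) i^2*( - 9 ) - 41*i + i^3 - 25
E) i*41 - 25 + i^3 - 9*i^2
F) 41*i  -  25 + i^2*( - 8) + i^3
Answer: E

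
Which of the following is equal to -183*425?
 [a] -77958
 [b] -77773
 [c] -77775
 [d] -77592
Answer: c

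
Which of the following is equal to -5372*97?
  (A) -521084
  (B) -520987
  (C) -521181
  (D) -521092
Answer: A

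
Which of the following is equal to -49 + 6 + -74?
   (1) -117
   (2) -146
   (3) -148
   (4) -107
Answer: 1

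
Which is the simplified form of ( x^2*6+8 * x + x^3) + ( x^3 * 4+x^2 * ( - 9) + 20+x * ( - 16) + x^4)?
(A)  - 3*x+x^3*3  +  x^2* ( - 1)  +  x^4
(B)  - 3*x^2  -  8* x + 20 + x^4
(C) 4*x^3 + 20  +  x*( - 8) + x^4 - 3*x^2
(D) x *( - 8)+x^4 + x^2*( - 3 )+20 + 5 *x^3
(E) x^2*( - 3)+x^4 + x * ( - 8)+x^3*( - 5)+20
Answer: D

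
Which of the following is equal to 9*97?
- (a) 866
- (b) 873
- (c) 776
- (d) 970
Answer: b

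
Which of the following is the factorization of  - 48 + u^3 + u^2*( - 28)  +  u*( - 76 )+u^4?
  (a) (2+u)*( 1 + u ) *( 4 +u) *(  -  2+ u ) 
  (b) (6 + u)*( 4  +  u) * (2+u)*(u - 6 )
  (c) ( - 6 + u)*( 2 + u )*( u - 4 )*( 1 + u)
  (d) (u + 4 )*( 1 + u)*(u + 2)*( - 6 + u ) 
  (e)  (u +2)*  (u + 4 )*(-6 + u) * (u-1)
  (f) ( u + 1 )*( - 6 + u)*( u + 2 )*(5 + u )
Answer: d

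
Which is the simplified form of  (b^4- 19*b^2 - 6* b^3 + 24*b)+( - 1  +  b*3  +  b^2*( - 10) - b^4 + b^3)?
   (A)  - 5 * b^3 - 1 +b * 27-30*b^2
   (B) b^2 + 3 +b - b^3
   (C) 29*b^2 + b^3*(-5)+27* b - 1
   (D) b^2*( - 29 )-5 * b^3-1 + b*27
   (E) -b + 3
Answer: D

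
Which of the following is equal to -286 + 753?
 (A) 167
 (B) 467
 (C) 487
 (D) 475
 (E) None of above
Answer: B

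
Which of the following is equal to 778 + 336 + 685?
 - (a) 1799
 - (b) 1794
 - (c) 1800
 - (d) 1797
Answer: a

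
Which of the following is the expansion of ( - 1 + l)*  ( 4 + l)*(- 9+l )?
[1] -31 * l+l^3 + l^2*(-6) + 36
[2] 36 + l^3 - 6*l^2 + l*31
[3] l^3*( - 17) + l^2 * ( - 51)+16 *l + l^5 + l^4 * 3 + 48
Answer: 1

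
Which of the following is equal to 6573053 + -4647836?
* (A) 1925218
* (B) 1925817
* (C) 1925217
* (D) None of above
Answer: C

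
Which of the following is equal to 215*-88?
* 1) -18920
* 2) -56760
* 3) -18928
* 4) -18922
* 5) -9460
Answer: 1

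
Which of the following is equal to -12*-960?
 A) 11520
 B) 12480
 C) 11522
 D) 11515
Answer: A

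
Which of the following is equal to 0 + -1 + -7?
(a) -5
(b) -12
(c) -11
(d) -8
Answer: d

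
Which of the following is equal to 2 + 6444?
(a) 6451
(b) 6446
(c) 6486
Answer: b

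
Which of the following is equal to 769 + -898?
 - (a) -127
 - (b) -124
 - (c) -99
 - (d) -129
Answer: d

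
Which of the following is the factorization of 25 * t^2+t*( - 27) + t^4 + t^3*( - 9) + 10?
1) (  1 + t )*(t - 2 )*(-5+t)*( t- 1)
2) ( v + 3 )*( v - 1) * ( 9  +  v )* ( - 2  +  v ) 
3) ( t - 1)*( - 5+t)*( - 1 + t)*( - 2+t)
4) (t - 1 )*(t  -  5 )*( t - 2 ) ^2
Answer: 3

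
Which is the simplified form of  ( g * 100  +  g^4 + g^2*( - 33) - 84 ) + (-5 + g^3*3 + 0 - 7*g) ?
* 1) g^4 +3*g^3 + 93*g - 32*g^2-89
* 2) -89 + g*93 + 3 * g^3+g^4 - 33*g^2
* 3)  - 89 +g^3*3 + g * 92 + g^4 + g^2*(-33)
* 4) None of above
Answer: 2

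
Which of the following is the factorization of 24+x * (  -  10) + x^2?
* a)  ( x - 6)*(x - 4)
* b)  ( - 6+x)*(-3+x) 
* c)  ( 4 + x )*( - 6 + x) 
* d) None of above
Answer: a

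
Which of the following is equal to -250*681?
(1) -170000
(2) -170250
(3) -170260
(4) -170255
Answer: 2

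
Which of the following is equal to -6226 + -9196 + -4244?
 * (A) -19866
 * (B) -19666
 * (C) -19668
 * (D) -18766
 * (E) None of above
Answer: B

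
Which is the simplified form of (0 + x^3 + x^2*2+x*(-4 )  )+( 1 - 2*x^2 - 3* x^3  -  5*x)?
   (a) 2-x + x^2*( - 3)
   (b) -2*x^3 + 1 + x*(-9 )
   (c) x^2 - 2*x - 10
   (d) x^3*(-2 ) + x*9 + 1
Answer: b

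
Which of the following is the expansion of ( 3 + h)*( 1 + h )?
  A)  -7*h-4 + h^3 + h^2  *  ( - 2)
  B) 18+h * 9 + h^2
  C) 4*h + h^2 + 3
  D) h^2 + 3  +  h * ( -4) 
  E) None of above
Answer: C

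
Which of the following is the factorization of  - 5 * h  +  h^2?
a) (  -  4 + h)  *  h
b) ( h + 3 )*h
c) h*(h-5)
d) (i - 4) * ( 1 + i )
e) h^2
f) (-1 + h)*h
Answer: c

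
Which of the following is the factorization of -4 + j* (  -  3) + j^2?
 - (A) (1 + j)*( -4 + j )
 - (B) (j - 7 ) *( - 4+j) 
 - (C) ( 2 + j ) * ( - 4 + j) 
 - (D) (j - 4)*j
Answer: A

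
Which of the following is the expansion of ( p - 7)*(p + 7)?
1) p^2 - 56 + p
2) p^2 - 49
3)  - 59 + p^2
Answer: 2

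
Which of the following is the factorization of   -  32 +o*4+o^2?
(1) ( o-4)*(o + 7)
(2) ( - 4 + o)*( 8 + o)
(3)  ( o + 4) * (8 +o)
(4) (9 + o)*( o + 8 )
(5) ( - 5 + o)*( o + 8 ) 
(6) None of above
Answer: 2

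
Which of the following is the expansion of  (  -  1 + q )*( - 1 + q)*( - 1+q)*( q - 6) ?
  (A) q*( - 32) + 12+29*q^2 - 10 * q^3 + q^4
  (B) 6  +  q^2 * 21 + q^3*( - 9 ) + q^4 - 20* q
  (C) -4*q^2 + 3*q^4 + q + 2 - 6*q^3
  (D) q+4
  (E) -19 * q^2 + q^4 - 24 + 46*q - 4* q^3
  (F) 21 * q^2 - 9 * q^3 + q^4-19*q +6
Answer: F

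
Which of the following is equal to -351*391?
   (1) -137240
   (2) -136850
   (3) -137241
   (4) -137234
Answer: 3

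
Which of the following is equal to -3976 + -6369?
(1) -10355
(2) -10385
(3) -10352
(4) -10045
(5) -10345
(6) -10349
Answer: 5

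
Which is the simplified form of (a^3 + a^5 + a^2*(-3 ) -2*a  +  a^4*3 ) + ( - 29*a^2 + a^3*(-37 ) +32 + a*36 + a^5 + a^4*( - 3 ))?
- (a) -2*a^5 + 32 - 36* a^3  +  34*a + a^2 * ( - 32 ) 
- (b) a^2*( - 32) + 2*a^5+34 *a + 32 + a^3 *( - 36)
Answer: b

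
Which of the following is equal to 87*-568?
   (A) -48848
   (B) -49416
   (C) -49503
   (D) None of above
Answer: B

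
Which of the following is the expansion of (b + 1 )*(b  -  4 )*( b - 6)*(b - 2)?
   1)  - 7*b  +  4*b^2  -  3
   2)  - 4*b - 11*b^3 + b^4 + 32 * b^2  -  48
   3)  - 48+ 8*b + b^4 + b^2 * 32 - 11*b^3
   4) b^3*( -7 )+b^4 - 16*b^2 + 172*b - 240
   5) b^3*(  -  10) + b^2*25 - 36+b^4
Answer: 2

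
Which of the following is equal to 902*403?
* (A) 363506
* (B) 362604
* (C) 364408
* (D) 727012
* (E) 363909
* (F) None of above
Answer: A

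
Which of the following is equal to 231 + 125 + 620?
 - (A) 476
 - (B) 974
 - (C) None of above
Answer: C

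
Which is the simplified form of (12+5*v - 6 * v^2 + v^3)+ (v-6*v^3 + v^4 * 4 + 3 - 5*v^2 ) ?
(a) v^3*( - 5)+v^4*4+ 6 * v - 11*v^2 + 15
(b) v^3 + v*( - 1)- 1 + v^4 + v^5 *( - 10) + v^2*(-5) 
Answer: a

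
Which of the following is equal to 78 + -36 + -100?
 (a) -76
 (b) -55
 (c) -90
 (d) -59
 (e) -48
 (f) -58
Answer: f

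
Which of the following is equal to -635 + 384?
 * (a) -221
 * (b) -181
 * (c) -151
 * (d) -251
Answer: d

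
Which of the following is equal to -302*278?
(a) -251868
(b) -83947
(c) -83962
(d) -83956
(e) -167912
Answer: d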